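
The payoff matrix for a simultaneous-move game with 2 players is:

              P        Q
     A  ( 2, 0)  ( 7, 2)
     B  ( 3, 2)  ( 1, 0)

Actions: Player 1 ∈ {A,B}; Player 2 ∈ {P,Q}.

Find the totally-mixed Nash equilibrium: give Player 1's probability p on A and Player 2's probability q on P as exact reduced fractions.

(p,q) = (1/2, 6/7)

P1 indiff ⇒ q·2+(1-q)·7 = q·3+(1-q)·1 ⇒ q(-1) = (1-q)(-6) ⇒ q = 6/7
P2 indiff ⇒ p·0+(1-p)·2 = p·2+(1-p)·0 ⇒ p(-2) = (1-p)(-2) ⇒ p = 1/2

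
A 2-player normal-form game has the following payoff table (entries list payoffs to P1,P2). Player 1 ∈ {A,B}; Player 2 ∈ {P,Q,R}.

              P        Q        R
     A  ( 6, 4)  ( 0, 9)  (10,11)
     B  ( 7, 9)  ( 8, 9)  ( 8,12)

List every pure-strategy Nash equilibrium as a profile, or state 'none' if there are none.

NE set: (A,R)

(A,P): not NE [P1→B gives 7>6; P2→R gives 11>4]
(A,Q): not NE [P1→B gives 8>0; P2→R gives 11>9]
(A,R): NE
(B,P): not NE [P2→R gives 12>9]
(B,Q): not NE [P2→R gives 12>9]
(B,R): not NE [P1→A gives 10>8]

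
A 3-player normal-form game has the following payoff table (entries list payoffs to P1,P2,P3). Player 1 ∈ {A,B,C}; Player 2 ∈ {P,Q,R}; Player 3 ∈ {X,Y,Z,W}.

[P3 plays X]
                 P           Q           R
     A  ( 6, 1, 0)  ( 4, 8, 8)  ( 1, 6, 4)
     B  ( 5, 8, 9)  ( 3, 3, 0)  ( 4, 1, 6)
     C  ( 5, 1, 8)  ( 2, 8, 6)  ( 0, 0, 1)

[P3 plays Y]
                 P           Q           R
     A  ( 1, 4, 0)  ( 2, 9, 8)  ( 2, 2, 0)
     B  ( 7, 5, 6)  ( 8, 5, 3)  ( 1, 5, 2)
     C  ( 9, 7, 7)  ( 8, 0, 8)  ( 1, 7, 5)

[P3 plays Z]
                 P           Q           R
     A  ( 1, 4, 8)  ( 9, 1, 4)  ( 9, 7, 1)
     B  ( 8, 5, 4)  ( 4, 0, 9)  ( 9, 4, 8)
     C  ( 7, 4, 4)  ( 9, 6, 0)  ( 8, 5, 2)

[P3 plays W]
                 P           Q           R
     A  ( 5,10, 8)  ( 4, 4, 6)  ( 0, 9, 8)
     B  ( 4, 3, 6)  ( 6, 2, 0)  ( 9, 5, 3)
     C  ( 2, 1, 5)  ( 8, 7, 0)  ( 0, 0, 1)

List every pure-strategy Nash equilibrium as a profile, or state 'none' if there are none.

(A,P,X): not NE [P2→Q gives 8>1; P3→W gives 8>0]
(A,P,Y): not NE [P1→C gives 9>1; P2→Q gives 9>4; P3→W gives 8>0]
(A,P,Z): not NE [P1→B gives 8>1; P2→R gives 7>4]
(A,P,W): NE
(A,Q,X): NE
(A,Q,Y): not NE [P1→C gives 8>2]
(A,Q,Z): not NE [P2→R gives 7>1; P3→Y gives 8>4]
(A,Q,W): not NE [P1→C gives 8>4; P2→P gives 10>4; P3→Y gives 8>6]
(A,R,X): not NE [P1→B gives 4>1; P2→Q gives 8>6; P3→W gives 8>4]
(A,R,Y): not NE [P2→Q gives 9>2; P3→W gives 8>0]
(A,R,Z): not NE [P3→W gives 8>1]
(A,R,W): not NE [P1→B gives 9>0; P2→P gives 10>9]
(B,P,X): not NE [P1→A gives 6>5]
(B,P,Y): not NE [P1→C gives 9>7; P3→X gives 9>6]
(B,P,Z): not NE [P3→X gives 9>4]
(B,P,W): not NE [P1→A gives 5>4; P2→R gives 5>3; P3→X gives 9>6]
(B,Q,X): not NE [P1→A gives 4>3; P2→P gives 8>3; P3→Z gives 9>0]
(B,Q,Y): not NE [P3→Z gives 9>3]
(B,Q,Z): not NE [P1→C gives 9>4; P2→P gives 5>0]
(B,Q,W): not NE [P1→C gives 8>6; P2→R gives 5>2; P3→Z gives 9>0]
(B,R,X): not NE [P2→P gives 8>1; P3→Z gives 8>6]
(B,R,Y): not NE [P1→A gives 2>1; P3→Z gives 8>2]
(B,R,Z): not NE [P2→P gives 5>4]
(B,R,W): not NE [P3→Z gives 8>3]
(C,P,X): not NE [P1→A gives 6>5; P2→Q gives 8>1]
(C,P,Y): not NE [P3→X gives 8>7]
(C,P,Z): not NE [P1→B gives 8>7; P2→Q gives 6>4; P3→X gives 8>4]
(C,P,W): not NE [P1→A gives 5>2; P2→Q gives 7>1; P3→X gives 8>5]
(C,Q,X): not NE [P1→A gives 4>2; P3→Y gives 8>6]
(C,Q,Y): not NE [P2→R gives 7>0]
(C,Q,Z): not NE [P3→Y gives 8>0]
(C,Q,W): not NE [P3→Y gives 8>0]
(C,R,X): not NE [P1→B gives 4>0; P2→Q gives 8>0; P3→Y gives 5>1]
(C,R,Y): not NE [P1→A gives 2>1]
(C,R,Z): not NE [P1→B gives 9>8; P2→Q gives 6>5; P3→Y gives 5>2]
(C,R,W): not NE [P1→B gives 9>0; P2→Q gives 7>0; P3→Y gives 5>1]

PSNE = {(A,P,W), (A,Q,X)}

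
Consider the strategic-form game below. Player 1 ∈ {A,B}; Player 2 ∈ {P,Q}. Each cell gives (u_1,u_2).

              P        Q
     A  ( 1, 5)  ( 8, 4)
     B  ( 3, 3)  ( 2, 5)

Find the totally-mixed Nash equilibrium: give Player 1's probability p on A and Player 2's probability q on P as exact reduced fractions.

P1 indiff ⇒ q·1+(1-q)·8 = q·3+(1-q)·2 ⇒ q(-2) = (1-q)(-6) ⇒ q = 3/4
P2 indiff ⇒ p·5+(1-p)·3 = p·4+(1-p)·5 ⇒ p(1) = (1-p)(2) ⇒ p = 2/3

(p,q) = (2/3, 3/4)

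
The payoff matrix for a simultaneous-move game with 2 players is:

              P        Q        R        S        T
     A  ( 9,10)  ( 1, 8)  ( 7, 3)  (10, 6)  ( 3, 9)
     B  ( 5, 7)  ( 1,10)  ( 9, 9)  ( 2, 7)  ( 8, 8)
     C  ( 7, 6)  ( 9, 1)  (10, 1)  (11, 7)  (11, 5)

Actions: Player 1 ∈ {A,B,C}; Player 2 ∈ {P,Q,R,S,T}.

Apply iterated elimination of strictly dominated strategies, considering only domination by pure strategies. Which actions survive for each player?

P1 drop B (C beats it: P:7>5 Q:9>1 R:10>9 S:11>2 T:11>8)
P2 drop Q (P beats it: A:10>8 C:6>1)
P2 drop R (P beats it: A:10>3 C:6>1)
P2 drop T (P beats it: A:10>9 C:6>5)
P1→{A,C} P2→{P,S}

Remaining: P1:{A,C} P2:{P,S}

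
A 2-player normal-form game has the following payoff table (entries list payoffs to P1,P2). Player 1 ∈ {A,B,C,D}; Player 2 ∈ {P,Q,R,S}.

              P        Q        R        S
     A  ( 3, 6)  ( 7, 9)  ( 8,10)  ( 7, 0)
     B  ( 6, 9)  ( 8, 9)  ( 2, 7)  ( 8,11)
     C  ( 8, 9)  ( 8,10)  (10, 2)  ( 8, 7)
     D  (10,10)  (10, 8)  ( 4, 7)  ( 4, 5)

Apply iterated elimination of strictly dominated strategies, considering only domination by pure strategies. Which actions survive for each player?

Remaining: P1:{B,C,D} P2:{P,Q,S}

P1 drop A (C beats it: P:8>3 Q:8>7 R:10>8 S:8>7)
P2 drop R (P beats it: B:9>7 C:9>2 D:10>7)
P1→{B,C,D} P2→{P,Q,S}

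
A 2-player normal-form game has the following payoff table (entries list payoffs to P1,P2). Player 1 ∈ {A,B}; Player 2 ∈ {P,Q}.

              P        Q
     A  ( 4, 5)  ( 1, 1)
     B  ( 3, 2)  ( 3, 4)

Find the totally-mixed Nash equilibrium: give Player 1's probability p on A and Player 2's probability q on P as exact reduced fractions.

P1 indiff ⇒ q·4+(1-q)·1 = q·3+(1-q)·3 ⇒ q(1) = (1-q)(2) ⇒ q = 2/3
P2 indiff ⇒ p·5+(1-p)·2 = p·1+(1-p)·4 ⇒ p(4) = (1-p)(2) ⇒ p = 1/3

p=1/3, q=2/3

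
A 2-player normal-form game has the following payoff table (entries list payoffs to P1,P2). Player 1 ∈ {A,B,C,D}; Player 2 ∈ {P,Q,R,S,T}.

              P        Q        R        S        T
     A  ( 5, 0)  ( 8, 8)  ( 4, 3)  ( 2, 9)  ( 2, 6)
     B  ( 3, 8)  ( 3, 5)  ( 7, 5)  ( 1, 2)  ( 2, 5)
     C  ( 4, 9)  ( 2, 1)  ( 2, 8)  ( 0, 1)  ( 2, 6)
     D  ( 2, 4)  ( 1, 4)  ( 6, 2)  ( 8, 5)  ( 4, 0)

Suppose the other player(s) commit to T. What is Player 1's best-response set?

u_1(A vs T) = 2
u_1(B vs T) = 2
u_1(C vs T) = 2
u_1(D vs T) = 4
max payoff 4 at {D}

argmax u_1 = {D}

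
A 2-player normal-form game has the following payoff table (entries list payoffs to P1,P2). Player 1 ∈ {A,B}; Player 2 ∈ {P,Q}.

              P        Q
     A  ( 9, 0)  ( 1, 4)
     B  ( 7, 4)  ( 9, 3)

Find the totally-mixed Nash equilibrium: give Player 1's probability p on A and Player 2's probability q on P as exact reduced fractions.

P1 indiff ⇒ q·9+(1-q)·1 = q·7+(1-q)·9 ⇒ q(2) = (1-q)(8) ⇒ q = 4/5
P2 indiff ⇒ p·0+(1-p)·4 = p·4+(1-p)·3 ⇒ p(-4) = (1-p)(-1) ⇒ p = 1/5

P1 mixes 1/5 on A; P2 mixes 4/5 on P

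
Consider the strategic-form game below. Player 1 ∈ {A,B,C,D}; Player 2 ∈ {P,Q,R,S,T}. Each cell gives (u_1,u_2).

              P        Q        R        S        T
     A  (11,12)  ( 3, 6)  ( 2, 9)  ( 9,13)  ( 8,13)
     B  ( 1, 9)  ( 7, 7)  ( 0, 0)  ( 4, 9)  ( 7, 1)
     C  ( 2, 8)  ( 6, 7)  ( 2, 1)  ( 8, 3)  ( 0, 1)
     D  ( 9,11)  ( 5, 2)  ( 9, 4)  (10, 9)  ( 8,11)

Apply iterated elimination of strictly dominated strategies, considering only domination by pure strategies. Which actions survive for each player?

IESDS → P1:{A,D} P2:{P,S,T}

P2 drop Q (P beats it: A:12>6 B:9>7 C:8>7 D:11>2)
P1 drop B (A beats it: P:11>1 R:2>0 S:9>4 T:8>7)
P1 drop C (D beats it: P:9>2 R:9>2 S:10>8 T:8>0)
P2 drop R (P beats it: A:12>9 D:11>4)
P1→{A,D} P2→{P,S,T}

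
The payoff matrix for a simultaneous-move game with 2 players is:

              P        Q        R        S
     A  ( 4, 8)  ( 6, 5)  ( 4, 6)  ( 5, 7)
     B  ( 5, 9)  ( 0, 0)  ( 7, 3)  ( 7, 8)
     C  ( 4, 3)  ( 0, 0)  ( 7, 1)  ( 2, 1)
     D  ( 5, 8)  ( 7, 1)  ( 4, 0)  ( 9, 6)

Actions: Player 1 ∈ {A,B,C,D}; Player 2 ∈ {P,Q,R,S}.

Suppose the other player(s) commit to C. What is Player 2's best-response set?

u_2(P vs C) = 3
u_2(Q vs C) = 0
u_2(R vs C) = 1
u_2(S vs C) = 1
max payoff 3 at {P}

argmax u_2 = {P}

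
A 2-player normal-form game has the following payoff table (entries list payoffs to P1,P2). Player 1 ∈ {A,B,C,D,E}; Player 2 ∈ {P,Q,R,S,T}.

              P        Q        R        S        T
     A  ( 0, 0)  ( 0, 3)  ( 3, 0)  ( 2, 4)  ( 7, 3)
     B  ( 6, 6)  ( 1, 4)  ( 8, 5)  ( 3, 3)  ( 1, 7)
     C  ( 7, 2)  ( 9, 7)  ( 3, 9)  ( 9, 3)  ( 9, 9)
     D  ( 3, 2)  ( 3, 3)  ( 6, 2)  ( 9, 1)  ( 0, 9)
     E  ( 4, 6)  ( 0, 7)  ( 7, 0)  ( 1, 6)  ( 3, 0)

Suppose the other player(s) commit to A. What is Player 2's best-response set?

u_2(P vs A) = 0
u_2(Q vs A) = 3
u_2(R vs A) = 0
u_2(S vs A) = 4
u_2(T vs A) = 3
max payoff 4 at {S}

P2 best: {S}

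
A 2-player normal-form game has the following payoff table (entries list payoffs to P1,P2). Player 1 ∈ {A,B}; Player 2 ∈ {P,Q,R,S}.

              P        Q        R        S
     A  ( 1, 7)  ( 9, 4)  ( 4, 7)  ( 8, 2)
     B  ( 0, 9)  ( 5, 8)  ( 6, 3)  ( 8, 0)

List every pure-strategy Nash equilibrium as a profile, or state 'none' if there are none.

Nash profiles: (A,P)

(A,P): NE
(A,Q): not NE [P2→R gives 7>4]
(A,R): not NE [P1→B gives 6>4]
(A,S): not NE [P2→R gives 7>2]
(B,P): not NE [P1→A gives 1>0]
(B,Q): not NE [P1→A gives 9>5; P2→P gives 9>8]
(B,R): not NE [P2→P gives 9>3]
(B,S): not NE [P2→P gives 9>0]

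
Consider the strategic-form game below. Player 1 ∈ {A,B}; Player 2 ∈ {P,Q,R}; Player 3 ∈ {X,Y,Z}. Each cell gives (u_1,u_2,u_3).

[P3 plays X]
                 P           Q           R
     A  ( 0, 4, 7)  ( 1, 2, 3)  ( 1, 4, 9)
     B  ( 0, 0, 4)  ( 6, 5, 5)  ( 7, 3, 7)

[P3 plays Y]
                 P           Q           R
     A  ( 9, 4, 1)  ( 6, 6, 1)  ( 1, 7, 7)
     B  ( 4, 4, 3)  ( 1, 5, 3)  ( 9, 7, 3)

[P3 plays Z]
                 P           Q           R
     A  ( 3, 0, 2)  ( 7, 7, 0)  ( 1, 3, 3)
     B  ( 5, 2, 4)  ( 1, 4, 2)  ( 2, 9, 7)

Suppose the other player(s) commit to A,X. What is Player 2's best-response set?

BR_2 = {P,R}

u_2(P vs A,X) = 4
u_2(Q vs A,X) = 2
u_2(R vs A,X) = 4
max payoff 4 at {P,R}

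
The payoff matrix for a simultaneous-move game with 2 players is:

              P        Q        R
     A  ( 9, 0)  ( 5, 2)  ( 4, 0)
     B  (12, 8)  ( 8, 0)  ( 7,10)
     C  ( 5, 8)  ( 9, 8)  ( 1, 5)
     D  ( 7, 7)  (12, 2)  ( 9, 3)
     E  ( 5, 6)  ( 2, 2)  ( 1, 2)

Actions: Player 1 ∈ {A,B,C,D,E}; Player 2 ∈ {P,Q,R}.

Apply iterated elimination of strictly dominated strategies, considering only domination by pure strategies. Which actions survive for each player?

P1 drop A (B beats it: P:12>9 Q:8>5 R:7>4)
P1 drop C (D beats it: P:7>5 Q:12>9 R:9>1)
P1 drop E (B beats it: P:12>5 Q:8>2 R:7>1)
P2 drop Q (P beats it: B:8>0 D:7>2)
P1→{B,D} P2→{P,R}

IESDS → P1:{B,D} P2:{P,R}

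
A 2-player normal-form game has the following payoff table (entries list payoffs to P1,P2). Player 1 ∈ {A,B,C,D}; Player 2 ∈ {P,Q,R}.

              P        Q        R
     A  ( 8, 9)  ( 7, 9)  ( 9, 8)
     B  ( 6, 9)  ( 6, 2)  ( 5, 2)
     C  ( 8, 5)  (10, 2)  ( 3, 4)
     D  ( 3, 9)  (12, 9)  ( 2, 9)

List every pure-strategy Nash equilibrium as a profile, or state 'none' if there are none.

(A,P): NE
(A,Q): not NE [P1→D gives 12>7]
(A,R): not NE [P2→Q gives 9>8]
(B,P): not NE [P1→C gives 8>6]
(B,Q): not NE [P1→D gives 12>6; P2→P gives 9>2]
(B,R): not NE [P1→A gives 9>5; P2→P gives 9>2]
(C,P): NE
(C,Q): not NE [P1→D gives 12>10; P2→P gives 5>2]
(C,R): not NE [P1→A gives 9>3; P2→P gives 5>4]
(D,P): not NE [P1→C gives 8>3]
(D,Q): NE
(D,R): not NE [P1→A gives 9>2]

Nash profiles: (A,P), (C,P), (D,Q)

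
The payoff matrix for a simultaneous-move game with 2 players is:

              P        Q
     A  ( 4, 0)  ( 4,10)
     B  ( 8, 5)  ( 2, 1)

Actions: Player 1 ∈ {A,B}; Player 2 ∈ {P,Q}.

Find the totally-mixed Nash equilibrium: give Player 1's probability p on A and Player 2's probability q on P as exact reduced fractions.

(p,q) = (2/7, 1/3)

P1 indiff ⇒ q·4+(1-q)·4 = q·8+(1-q)·2 ⇒ q(-4) = (1-q)(-2) ⇒ q = 1/3
P2 indiff ⇒ p·0+(1-p)·5 = p·10+(1-p)·1 ⇒ p(-10) = (1-p)(-4) ⇒ p = 2/7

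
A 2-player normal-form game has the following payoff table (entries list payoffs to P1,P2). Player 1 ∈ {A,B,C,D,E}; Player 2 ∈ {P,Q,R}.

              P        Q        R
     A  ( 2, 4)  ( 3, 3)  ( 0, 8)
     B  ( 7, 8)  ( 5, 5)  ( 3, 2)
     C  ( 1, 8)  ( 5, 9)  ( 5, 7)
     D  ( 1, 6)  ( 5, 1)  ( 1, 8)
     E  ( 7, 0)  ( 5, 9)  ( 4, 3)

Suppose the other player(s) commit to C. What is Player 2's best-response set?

u_2(P vs C) = 8
u_2(Q vs C) = 9
u_2(R vs C) = 7
max payoff 9 at {Q}

argmax u_2 = {Q}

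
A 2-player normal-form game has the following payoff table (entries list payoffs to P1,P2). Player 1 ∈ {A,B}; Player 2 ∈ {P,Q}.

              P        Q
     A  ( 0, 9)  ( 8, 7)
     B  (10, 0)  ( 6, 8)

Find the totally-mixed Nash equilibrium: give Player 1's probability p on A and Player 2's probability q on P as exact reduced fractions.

P1 indiff ⇒ q·0+(1-q)·8 = q·10+(1-q)·6 ⇒ q(-10) = (1-q)(-2) ⇒ q = 1/6
P2 indiff ⇒ p·9+(1-p)·0 = p·7+(1-p)·8 ⇒ p(2) = (1-p)(8) ⇒ p = 4/5

P1 mixes 4/5 on A; P2 mixes 1/6 on P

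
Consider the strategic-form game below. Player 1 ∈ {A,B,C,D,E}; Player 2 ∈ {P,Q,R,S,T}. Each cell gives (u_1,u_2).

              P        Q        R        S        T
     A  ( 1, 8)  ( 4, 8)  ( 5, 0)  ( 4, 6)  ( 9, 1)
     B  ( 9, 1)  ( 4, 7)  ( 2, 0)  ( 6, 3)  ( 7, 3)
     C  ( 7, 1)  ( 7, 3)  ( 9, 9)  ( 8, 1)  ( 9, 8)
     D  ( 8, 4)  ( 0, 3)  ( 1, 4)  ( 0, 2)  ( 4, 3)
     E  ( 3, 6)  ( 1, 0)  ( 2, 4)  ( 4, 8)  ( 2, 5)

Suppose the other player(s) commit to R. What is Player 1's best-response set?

u_1(A vs R) = 5
u_1(B vs R) = 2
u_1(C vs R) = 9
u_1(D vs R) = 1
u_1(E vs R) = 2
max payoff 9 at {C}

P1 best: {C}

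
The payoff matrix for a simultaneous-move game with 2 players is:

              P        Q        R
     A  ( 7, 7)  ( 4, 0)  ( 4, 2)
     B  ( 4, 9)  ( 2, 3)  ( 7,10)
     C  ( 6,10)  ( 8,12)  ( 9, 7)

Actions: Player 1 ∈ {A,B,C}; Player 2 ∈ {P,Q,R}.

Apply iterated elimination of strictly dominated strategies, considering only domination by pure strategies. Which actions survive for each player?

P1 drop B (C beats it: P:6>4 Q:8>2 R:9>7)
P2 drop R (P beats it: A:7>2 C:10>7)
P1→{A,C} P2→{P,Q}

Remaining: P1:{A,C} P2:{P,Q}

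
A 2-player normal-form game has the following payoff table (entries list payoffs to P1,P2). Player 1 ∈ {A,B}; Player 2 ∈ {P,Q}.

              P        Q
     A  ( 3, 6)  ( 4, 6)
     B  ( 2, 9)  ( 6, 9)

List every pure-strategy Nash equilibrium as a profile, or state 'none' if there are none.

PSNE = {(A,P), (B,Q)}

(A,P): NE
(A,Q): not NE [P1→B gives 6>4]
(B,P): not NE [P1→A gives 3>2]
(B,Q): NE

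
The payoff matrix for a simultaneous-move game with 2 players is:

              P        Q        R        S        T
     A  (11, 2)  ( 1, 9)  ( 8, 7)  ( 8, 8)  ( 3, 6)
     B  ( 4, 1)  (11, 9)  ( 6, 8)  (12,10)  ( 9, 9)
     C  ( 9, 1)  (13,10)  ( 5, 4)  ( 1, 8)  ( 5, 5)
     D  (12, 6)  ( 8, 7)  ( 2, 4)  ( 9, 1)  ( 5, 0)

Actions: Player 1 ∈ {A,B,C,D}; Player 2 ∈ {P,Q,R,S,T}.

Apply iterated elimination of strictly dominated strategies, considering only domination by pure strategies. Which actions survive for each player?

IESDS → P1:{B,C} P2:{Q,S}

P2 drop P (Q beats it: A:9>2 B:9>1 C:10>1 D:7>6)
P1 drop D (B beats it: Q:11>8 R:6>2 S:12>9 T:9>5)
P2 drop R (Q beats it: A:9>7 B:9>8 C:10>4)
P1 drop A (B beats it: Q:11>1 S:12>8 T:9>3)
P2 drop T (S beats it: B:10>9 C:8>5)
P1→{B,C} P2→{Q,S}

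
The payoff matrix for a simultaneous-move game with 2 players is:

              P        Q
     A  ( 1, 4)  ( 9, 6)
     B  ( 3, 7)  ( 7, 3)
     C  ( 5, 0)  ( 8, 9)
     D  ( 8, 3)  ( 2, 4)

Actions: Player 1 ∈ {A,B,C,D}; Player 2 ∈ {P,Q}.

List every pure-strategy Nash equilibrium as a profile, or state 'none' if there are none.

PSNE = {(A,Q)}

(A,P): not NE [P1→D gives 8>1; P2→Q gives 6>4]
(A,Q): NE
(B,P): not NE [P1→D gives 8>3]
(B,Q): not NE [P1→A gives 9>7; P2→P gives 7>3]
(C,P): not NE [P1→D gives 8>5; P2→Q gives 9>0]
(C,Q): not NE [P1→A gives 9>8]
(D,P): not NE [P2→Q gives 4>3]
(D,Q): not NE [P1→A gives 9>2]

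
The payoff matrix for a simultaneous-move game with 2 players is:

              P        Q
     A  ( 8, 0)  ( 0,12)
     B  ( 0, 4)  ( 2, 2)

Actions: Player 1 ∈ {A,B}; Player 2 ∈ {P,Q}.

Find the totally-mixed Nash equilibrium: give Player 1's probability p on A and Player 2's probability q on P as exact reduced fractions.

P1 indiff ⇒ q·8+(1-q)·0 = q·0+(1-q)·2 ⇒ q(8) = (1-q)(2) ⇒ q = 1/5
P2 indiff ⇒ p·0+(1-p)·4 = p·12+(1-p)·2 ⇒ p(-12) = (1-p)(-2) ⇒ p = 1/7

p=1/7, q=1/5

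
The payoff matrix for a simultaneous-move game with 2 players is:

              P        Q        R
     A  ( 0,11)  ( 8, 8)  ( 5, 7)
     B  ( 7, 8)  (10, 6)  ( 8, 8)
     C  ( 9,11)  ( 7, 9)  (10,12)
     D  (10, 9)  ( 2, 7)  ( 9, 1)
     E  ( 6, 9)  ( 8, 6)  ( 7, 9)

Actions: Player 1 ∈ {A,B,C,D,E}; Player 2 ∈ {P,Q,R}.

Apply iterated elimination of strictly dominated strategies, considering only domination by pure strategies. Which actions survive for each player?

Remaining: P1:{C,D} P2:{P,R}

P1 drop A (B beats it: P:7>0 Q:10>8 R:8>5)
P1 drop E (B beats it: P:7>6 Q:10>8 R:8>7)
P2 drop Q (P beats it: B:8>6 C:11>9 D:9>7)
P1 drop B (C beats it: P:9>7 R:10>8)
P1→{C,D} P2→{P,R}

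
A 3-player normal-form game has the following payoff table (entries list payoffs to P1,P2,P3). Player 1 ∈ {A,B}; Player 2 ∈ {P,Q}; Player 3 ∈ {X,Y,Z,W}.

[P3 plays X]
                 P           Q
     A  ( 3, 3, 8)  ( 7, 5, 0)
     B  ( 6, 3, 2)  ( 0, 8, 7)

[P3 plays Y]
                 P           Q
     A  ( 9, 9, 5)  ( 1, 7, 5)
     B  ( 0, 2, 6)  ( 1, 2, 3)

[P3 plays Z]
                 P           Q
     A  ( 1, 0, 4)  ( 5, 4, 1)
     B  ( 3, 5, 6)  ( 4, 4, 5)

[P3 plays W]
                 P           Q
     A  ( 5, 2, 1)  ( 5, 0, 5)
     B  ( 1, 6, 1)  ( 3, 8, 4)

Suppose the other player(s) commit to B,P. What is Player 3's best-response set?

BR_3 = {Y,Z}

u_3(X vs B,P) = 2
u_3(Y vs B,P) = 6
u_3(Z vs B,P) = 6
u_3(W vs B,P) = 1
max payoff 6 at {Y,Z}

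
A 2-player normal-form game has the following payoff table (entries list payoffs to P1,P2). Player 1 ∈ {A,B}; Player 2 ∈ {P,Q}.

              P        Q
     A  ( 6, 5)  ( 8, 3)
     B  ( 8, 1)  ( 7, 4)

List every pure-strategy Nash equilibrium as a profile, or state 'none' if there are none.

(A,P): not NE [P1→B gives 8>6]
(A,Q): not NE [P2→P gives 5>3]
(B,P): not NE [P2→Q gives 4>1]
(B,Q): not NE [P1→A gives 8>7]

PSNE: ∅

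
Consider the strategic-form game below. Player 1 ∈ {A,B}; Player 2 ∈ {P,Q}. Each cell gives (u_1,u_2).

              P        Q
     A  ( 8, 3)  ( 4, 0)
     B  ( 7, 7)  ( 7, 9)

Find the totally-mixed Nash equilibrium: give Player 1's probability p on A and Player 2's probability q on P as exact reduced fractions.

P1 indiff ⇒ q·8+(1-q)·4 = q·7+(1-q)·7 ⇒ q(1) = (1-q)(3) ⇒ q = 3/4
P2 indiff ⇒ p·3+(1-p)·7 = p·0+(1-p)·9 ⇒ p(3) = (1-p)(2) ⇒ p = 2/5

(p,q) = (2/5, 3/4)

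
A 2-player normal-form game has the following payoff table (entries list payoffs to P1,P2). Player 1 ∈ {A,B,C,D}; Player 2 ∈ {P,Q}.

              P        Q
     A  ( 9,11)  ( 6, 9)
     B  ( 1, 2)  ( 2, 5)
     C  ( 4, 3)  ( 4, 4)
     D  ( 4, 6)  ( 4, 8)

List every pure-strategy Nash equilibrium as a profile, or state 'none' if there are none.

PSNE = {(A,P)}

(A,P): NE
(A,Q): not NE [P2→P gives 11>9]
(B,P): not NE [P1→A gives 9>1; P2→Q gives 5>2]
(B,Q): not NE [P1→A gives 6>2]
(C,P): not NE [P1→A gives 9>4; P2→Q gives 4>3]
(C,Q): not NE [P1→A gives 6>4]
(D,P): not NE [P1→A gives 9>4; P2→Q gives 8>6]
(D,Q): not NE [P1→A gives 6>4]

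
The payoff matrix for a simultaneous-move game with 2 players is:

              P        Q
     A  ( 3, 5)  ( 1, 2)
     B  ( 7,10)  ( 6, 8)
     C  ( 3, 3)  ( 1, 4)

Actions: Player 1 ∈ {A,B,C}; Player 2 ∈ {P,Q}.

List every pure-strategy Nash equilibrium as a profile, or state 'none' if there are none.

(A,P): not NE [P1→B gives 7>3]
(A,Q): not NE [P1→B gives 6>1; P2→P gives 5>2]
(B,P): NE
(B,Q): not NE [P2→P gives 10>8]
(C,P): not NE [P1→B gives 7>3; P2→Q gives 4>3]
(C,Q): not NE [P1→B gives 6>1]

Nash profiles: (B,P)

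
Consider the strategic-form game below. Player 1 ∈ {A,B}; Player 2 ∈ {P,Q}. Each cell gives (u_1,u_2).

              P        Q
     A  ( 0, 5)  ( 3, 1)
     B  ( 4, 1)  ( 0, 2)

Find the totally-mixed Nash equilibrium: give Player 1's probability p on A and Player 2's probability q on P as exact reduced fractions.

P1 indiff ⇒ q·0+(1-q)·3 = q·4+(1-q)·0 ⇒ q(-4) = (1-q)(-3) ⇒ q = 3/7
P2 indiff ⇒ p·5+(1-p)·1 = p·1+(1-p)·2 ⇒ p(4) = (1-p)(1) ⇒ p = 1/5

P1 mixes 1/5 on A; P2 mixes 3/7 on P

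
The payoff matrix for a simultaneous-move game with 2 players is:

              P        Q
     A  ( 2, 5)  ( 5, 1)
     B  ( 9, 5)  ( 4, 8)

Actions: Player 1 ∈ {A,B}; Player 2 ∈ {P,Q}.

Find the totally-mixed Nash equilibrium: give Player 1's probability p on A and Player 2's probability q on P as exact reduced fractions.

P1 indiff ⇒ q·2+(1-q)·5 = q·9+(1-q)·4 ⇒ q(-7) = (1-q)(-1) ⇒ q = 1/8
P2 indiff ⇒ p·5+(1-p)·5 = p·1+(1-p)·8 ⇒ p(4) = (1-p)(3) ⇒ p = 3/7

P1 mixes 3/7 on A; P2 mixes 1/8 on P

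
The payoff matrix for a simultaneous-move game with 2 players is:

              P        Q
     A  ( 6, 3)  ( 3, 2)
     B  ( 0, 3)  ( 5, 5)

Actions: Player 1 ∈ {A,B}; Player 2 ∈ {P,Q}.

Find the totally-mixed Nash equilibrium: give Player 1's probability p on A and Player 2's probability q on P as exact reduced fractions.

P1 indiff ⇒ q·6+(1-q)·3 = q·0+(1-q)·5 ⇒ q(6) = (1-q)(2) ⇒ q = 1/4
P2 indiff ⇒ p·3+(1-p)·3 = p·2+(1-p)·5 ⇒ p(1) = (1-p)(2) ⇒ p = 2/3

p=2/3, q=1/4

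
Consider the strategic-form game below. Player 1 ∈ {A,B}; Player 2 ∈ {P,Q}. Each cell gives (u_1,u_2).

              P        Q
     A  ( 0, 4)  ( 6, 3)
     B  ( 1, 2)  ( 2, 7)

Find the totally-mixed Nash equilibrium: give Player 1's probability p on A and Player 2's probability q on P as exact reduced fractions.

P1 indiff ⇒ q·0+(1-q)·6 = q·1+(1-q)·2 ⇒ q(-1) = (1-q)(-4) ⇒ q = 4/5
P2 indiff ⇒ p·4+(1-p)·2 = p·3+(1-p)·7 ⇒ p(1) = (1-p)(5) ⇒ p = 5/6

P1 mixes 5/6 on A; P2 mixes 4/5 on P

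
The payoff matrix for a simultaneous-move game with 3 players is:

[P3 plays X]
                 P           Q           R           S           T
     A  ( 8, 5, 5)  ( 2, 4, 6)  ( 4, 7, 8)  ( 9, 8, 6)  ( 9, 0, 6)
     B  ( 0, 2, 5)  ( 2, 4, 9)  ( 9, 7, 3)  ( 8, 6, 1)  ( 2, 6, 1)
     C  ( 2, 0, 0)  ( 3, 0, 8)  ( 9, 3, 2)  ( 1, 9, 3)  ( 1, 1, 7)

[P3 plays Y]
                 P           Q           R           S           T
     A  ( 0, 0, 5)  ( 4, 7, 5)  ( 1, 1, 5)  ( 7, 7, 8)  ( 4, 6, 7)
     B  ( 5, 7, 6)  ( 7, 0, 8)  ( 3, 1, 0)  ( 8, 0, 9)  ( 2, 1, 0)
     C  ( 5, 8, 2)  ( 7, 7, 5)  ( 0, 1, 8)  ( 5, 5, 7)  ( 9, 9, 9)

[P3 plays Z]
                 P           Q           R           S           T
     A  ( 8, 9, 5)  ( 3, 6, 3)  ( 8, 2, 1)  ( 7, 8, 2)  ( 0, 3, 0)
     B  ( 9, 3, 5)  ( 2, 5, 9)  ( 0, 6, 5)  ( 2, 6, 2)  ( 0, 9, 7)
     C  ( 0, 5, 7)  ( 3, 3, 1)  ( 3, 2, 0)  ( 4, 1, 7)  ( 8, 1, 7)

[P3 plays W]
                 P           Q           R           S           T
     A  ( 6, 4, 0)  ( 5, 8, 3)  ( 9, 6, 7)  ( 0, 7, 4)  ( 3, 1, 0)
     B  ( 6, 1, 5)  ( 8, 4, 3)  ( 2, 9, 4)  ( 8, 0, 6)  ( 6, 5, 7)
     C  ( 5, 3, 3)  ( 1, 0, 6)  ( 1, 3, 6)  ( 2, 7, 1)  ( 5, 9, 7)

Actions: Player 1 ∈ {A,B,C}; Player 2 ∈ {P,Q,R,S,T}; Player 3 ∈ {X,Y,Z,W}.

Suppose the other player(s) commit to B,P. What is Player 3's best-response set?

BR_3 = {Y}

u_3(X vs B,P) = 5
u_3(Y vs B,P) = 6
u_3(Z vs B,P) = 5
u_3(W vs B,P) = 5
max payoff 6 at {Y}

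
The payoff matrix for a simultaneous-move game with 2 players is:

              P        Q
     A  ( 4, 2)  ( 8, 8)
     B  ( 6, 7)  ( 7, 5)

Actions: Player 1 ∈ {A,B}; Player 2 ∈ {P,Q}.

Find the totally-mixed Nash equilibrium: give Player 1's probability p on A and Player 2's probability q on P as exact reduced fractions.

P1 indiff ⇒ q·4+(1-q)·8 = q·6+(1-q)·7 ⇒ q(-2) = (1-q)(-1) ⇒ q = 1/3
P2 indiff ⇒ p·2+(1-p)·7 = p·8+(1-p)·5 ⇒ p(-6) = (1-p)(-2) ⇒ p = 1/4

P1 mixes 1/4 on A; P2 mixes 1/3 on P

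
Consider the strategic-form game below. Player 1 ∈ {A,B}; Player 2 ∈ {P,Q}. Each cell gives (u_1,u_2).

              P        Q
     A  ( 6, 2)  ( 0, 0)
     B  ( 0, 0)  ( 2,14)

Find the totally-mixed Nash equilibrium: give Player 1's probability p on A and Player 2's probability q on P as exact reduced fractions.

P1 indiff ⇒ q·6+(1-q)·0 = q·0+(1-q)·2 ⇒ q(6) = (1-q)(2) ⇒ q = 1/4
P2 indiff ⇒ p·2+(1-p)·0 = p·0+(1-p)·14 ⇒ p(2) = (1-p)(14) ⇒ p = 7/8

P1 mixes 7/8 on A; P2 mixes 1/4 on P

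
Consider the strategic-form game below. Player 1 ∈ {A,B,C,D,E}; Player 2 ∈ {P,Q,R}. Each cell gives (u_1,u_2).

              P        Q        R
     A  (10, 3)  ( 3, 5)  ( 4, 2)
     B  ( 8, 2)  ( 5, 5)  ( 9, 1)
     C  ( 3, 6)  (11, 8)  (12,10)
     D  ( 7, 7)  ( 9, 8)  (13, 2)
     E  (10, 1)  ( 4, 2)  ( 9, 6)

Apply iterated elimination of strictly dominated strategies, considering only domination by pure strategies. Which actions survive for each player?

P2 drop P (Q beats it: A:5>3 B:5>2 C:8>6 D:8>7 E:2>1)
P1 drop A (B beats it: Q:5>3 R:9>4)
P1 drop B (C beats it: Q:11>5 R:12>9)
P1 drop E (C beats it: Q:11>4 R:12>9)
P1→{C,D} P2→{Q,R}

IESDS → P1:{C,D} P2:{Q,R}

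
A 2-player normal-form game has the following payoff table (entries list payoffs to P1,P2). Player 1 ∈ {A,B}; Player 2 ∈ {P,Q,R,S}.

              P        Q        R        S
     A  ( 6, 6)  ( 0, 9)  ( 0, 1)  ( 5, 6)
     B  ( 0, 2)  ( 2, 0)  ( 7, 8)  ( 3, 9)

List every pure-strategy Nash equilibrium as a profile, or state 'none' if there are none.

(A,P): not NE [P2→Q gives 9>6]
(A,Q): not NE [P1→B gives 2>0]
(A,R): not NE [P1→B gives 7>0; P2→Q gives 9>1]
(A,S): not NE [P2→Q gives 9>6]
(B,P): not NE [P1→A gives 6>0; P2→S gives 9>2]
(B,Q): not NE [P2→S gives 9>0]
(B,R): not NE [P2→S gives 9>8]
(B,S): not NE [P1→A gives 5>3]

PSNE: ∅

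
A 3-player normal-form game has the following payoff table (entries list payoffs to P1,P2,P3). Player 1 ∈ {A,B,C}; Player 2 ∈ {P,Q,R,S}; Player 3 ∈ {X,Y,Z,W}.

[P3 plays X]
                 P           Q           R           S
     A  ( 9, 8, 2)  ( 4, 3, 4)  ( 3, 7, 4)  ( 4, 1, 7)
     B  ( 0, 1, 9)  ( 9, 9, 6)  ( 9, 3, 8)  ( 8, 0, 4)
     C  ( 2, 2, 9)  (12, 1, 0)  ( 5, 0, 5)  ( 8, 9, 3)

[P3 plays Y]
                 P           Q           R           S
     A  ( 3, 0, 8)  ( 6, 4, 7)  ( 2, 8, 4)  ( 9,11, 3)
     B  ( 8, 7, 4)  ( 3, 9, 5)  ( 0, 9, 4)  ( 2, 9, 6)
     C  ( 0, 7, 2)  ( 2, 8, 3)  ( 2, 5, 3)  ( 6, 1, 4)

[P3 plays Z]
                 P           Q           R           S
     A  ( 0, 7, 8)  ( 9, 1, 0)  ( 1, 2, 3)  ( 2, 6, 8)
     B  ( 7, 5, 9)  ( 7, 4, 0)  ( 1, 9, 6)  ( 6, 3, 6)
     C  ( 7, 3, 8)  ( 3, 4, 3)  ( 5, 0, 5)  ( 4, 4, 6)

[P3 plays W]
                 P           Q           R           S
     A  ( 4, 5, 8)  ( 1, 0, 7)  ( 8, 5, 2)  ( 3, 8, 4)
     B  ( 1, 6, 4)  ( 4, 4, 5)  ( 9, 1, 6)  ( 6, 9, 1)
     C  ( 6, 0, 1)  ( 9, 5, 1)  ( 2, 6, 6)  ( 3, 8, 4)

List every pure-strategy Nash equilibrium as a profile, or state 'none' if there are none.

No pure NE.

(A,P,X): not NE [P3→W gives 8>2]
(A,P,Y): not NE [P1→B gives 8>3; P2→S gives 11>0]
(A,P,Z): not NE [P1→C gives 7>0]
(A,P,W): not NE [P1→C gives 6>4; P2→S gives 8>5]
(A,Q,X): not NE [P1→C gives 12>4; P2→P gives 8>3; P3→W gives 7>4]
(A,Q,Y): not NE [P2→S gives 11>4]
(A,Q,Z): not NE [P2→P gives 7>1; P3→W gives 7>0]
(A,Q,W): not NE [P1→C gives 9>1; P2→S gives 8>0]
(A,R,X): not NE [P1→B gives 9>3; P2→P gives 8>7]
(A,R,Y): not NE [P2→S gives 11>8]
(A,R,Z): not NE [P1→C gives 5>1; P2→P gives 7>2; P3→Y gives 4>3]
(A,R,W): not NE [P1→B gives 9>8; P2→S gives 8>5; P3→Y gives 4>2]
(A,S,X): not NE [P1→C gives 8>4; P2→P gives 8>1; P3→Z gives 8>7]
(A,S,Y): not NE [P3→Z gives 8>3]
(A,S,Z): not NE [P1→B gives 6>2; P2→P gives 7>6]
(A,S,W): not NE [P1→B gives 6>3; P3→Z gives 8>4]
(B,P,X): not NE [P1→A gives 9>0; P2→Q gives 9>1]
(B,P,Y): not NE [P2→S gives 9>7; P3→Z gives 9>4]
(B,P,Z): not NE [P2→R gives 9>5]
(B,P,W): not NE [P1→C gives 6>1; P2→S gives 9>6; P3→Z gives 9>4]
(B,Q,X): not NE [P1→C gives 12>9]
(B,Q,Y): not NE [P1→A gives 6>3; P3→X gives 6>5]
(B,Q,Z): not NE [P1→A gives 9>7; P2→R gives 9>4; P3→X gives 6>0]
(B,Q,W): not NE [P1→C gives 9>4; P2→S gives 9>4; P3→X gives 6>5]
(B,R,X): not NE [P2→Q gives 9>3]
(B,R,Y): not NE [P1→C gives 2>0; P3→X gives 8>4]
(B,R,Z): not NE [P1→C gives 5>1; P3→X gives 8>6]
(B,R,W): not NE [P2→S gives 9>1; P3→X gives 8>6]
(B,S,X): not NE [P2→Q gives 9>0; P3→Z gives 6>4]
(B,S,Y): not NE [P1→A gives 9>2]
(B,S,Z): not NE [P2→R gives 9>3]
(B,S,W): not NE [P3→Z gives 6>1]
(C,P,X): not NE [P1→A gives 9>2; P2→S gives 9>2]
(C,P,Y): not NE [P1→B gives 8>0; P2→Q gives 8>7; P3→X gives 9>2]
(C,P,Z): not NE [P2→S gives 4>3; P3→X gives 9>8]
(C,P,W): not NE [P2→S gives 8>0; P3→X gives 9>1]
(C,Q,X): not NE [P2→S gives 9>1; P3→Z gives 3>0]
(C,Q,Y): not NE [P1→A gives 6>2]
(C,Q,Z): not NE [P1→A gives 9>3]
(C,Q,W): not NE [P2→S gives 8>5; P3→Z gives 3>1]
(C,R,X): not NE [P1→B gives 9>5; P2→S gives 9>0; P3→W gives 6>5]
(C,R,Y): not NE [P2→Q gives 8>5; P3→W gives 6>3]
(C,R,Z): not NE [P2→S gives 4>0; P3→W gives 6>5]
(C,R,W): not NE [P1→B gives 9>2; P2→S gives 8>6]
(C,S,X): not NE [P3→Z gives 6>3]
(C,S,Y): not NE [P1→A gives 9>6; P2→Q gives 8>1; P3→Z gives 6>4]
(C,S,Z): not NE [P1→B gives 6>4]
(C,S,W): not NE [P1→B gives 6>3; P3→Z gives 6>4]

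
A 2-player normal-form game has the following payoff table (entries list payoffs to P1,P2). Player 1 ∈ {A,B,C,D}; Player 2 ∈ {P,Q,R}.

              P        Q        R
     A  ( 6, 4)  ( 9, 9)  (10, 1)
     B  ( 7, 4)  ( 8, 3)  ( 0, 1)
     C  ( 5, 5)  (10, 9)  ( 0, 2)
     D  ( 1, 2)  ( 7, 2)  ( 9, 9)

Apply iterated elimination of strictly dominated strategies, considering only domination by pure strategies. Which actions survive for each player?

IESDS → P1:{A,B,C} P2:{P,Q}

P1 drop D (A beats it: P:6>1 Q:9>7 R:10>9)
P2 drop R (P beats it: A:4>1 B:4>1 C:5>2)
P1→{A,B,C} P2→{P,Q}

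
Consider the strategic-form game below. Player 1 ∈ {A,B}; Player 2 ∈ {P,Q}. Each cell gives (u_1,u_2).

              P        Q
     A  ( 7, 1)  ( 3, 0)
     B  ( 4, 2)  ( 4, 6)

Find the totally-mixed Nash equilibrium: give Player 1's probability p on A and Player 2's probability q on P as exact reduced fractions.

P1 indiff ⇒ q·7+(1-q)·3 = q·4+(1-q)·4 ⇒ q(3) = (1-q)(1) ⇒ q = 1/4
P2 indiff ⇒ p·1+(1-p)·2 = p·0+(1-p)·6 ⇒ p(1) = (1-p)(4) ⇒ p = 4/5

p=4/5, q=1/4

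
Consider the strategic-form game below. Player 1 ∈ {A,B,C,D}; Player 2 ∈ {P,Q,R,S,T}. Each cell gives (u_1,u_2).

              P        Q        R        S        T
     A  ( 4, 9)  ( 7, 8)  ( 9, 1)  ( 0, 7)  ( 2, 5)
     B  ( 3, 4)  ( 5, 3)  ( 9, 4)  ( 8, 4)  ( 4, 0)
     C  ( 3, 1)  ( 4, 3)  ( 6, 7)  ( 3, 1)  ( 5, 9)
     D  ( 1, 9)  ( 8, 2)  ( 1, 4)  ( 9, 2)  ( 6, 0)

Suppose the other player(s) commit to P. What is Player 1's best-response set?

u_1(A vs P) = 4
u_1(B vs P) = 3
u_1(C vs P) = 3
u_1(D vs P) = 1
max payoff 4 at {A}

P1 best: {A}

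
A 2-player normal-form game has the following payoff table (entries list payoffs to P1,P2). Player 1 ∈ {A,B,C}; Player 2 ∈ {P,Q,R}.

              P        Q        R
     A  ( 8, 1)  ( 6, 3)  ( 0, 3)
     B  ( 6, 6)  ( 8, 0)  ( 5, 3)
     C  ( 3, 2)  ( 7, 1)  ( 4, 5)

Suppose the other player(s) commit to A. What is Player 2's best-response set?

P2 best: {Q,R}

u_2(P vs A) = 1
u_2(Q vs A) = 3
u_2(R vs A) = 3
max payoff 3 at {Q,R}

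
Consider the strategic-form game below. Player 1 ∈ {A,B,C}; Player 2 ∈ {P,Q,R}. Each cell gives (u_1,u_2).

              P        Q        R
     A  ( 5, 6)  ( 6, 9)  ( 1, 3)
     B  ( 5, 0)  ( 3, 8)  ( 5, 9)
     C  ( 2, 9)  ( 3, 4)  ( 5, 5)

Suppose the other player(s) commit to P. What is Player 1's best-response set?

argmax u_1 = {A,B}

u_1(A vs P) = 5
u_1(B vs P) = 5
u_1(C vs P) = 2
max payoff 5 at {A,B}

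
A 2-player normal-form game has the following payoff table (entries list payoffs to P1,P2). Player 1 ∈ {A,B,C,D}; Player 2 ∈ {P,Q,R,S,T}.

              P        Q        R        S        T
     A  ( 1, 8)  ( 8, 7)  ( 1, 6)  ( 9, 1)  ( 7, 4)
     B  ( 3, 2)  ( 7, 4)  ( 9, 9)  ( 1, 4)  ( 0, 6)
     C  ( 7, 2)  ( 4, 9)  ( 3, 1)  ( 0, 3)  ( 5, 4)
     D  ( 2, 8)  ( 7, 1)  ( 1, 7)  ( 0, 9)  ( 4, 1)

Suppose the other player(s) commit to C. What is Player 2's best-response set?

u_2(P vs C) = 2
u_2(Q vs C) = 9
u_2(R vs C) = 1
u_2(S vs C) = 3
u_2(T vs C) = 4
max payoff 9 at {Q}

argmax u_2 = {Q}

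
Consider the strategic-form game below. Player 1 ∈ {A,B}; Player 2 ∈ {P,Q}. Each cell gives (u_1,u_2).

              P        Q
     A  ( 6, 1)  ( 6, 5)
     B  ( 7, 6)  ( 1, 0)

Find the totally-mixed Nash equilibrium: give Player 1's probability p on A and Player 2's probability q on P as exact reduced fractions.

P1 mixes 3/5 on A; P2 mixes 5/6 on P

P1 indiff ⇒ q·6+(1-q)·6 = q·7+(1-q)·1 ⇒ q(-1) = (1-q)(-5) ⇒ q = 5/6
P2 indiff ⇒ p·1+(1-p)·6 = p·5+(1-p)·0 ⇒ p(-4) = (1-p)(-6) ⇒ p = 3/5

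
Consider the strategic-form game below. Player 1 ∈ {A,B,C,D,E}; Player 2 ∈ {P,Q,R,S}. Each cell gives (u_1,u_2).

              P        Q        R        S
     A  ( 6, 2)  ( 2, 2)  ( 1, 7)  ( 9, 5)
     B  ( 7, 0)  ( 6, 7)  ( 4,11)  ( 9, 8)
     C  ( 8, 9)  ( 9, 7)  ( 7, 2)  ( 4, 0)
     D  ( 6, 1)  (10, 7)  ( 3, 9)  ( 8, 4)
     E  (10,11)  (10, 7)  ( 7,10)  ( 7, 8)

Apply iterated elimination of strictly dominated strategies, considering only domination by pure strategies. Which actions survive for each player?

P2 drop S (R beats it: A:7>5 B:11>8 C:2>0 D:9>4 E:10>8)
P1 drop A (B beats it: P:7>6 Q:6>2 R:4>1)
P1 drop B (C beats it: P:8>7 Q:9>6 R:7>4)
P1→{C,D,E} P2→{P,Q,R}

Survivors P1:{C,D,E} P2:{P,Q,R}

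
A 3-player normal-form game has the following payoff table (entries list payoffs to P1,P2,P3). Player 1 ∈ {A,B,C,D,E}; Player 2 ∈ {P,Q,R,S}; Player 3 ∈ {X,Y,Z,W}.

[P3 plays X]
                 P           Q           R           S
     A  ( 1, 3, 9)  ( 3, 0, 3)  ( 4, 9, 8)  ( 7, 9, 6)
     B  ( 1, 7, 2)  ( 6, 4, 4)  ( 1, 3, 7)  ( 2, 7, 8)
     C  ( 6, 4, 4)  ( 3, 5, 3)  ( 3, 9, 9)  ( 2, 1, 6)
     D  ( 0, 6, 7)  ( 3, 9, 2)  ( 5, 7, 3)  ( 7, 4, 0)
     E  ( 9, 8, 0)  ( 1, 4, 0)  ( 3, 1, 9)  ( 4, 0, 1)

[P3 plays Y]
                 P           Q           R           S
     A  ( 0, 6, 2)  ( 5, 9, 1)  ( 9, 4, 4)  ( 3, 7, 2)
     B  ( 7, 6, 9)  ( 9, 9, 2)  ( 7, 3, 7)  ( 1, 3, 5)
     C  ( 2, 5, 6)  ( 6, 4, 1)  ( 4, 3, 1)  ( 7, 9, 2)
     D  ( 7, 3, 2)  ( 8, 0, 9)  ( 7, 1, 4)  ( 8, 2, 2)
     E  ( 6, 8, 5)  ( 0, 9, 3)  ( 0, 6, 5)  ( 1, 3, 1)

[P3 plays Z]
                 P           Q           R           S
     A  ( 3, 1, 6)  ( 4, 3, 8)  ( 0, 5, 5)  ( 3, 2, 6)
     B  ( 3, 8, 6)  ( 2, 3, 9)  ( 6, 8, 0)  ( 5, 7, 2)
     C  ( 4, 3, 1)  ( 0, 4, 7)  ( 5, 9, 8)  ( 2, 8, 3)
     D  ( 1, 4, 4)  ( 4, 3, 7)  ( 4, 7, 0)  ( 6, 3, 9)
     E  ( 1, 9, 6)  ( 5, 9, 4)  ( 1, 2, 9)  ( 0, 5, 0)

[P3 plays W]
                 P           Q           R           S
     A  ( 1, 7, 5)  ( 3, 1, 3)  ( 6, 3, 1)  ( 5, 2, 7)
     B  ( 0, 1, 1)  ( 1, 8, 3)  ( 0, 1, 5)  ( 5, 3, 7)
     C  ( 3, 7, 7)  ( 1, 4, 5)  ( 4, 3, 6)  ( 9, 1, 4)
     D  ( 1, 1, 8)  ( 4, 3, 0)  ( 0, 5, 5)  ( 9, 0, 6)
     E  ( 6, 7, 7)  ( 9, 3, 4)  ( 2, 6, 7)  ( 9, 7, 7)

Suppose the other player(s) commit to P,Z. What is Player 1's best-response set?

P1 best: {C}

u_1(A vs P,Z) = 3
u_1(B vs P,Z) = 3
u_1(C vs P,Z) = 4
u_1(D vs P,Z) = 1
u_1(E vs P,Z) = 1
max payoff 4 at {C}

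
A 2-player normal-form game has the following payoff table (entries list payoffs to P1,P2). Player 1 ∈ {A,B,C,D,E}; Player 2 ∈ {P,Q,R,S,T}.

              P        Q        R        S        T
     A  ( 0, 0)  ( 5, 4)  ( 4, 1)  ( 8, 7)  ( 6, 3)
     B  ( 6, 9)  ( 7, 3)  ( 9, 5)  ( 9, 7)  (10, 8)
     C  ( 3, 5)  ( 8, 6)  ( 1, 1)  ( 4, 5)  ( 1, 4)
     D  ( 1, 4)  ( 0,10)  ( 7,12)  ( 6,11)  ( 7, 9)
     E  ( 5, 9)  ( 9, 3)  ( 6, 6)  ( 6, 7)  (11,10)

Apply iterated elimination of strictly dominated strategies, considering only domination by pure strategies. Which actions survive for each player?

P1 drop A (B beats it: P:6>0 Q:7>5 R:9>4 S:9>8 T:10>6)
P1 drop C (E beats it: P:5>3 Q:9>8 R:6>1 S:6>4 T:11>1)
P1 drop D (B beats it: P:6>1 Q:7>0 R:9>7 S:9>6 T:10>7)
P2 drop Q (P beats it: B:9>3 E:9>3)
P2 drop R (P beats it: B:9>5 E:9>6)
P2 drop S (P beats it: B:9>7 E:9>7)
P1→{B,E} P2→{P,T}

IESDS → P1:{B,E} P2:{P,T}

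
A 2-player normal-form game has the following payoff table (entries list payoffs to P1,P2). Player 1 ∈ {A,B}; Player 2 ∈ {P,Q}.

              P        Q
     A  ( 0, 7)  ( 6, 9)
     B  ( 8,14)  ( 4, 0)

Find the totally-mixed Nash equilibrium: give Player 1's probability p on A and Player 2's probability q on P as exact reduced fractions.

(p,q) = (7/8, 1/5)

P1 indiff ⇒ q·0+(1-q)·6 = q·8+(1-q)·4 ⇒ q(-8) = (1-q)(-2) ⇒ q = 1/5
P2 indiff ⇒ p·7+(1-p)·14 = p·9+(1-p)·0 ⇒ p(-2) = (1-p)(-14) ⇒ p = 7/8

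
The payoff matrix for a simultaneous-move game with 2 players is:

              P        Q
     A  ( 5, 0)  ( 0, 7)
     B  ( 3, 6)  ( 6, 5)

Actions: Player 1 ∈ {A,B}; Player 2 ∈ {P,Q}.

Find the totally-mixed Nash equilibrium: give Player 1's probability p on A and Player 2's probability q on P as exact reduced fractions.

P1 indiff ⇒ q·5+(1-q)·0 = q·3+(1-q)·6 ⇒ q(2) = (1-q)(6) ⇒ q = 3/4
P2 indiff ⇒ p·0+(1-p)·6 = p·7+(1-p)·5 ⇒ p(-7) = (1-p)(-1) ⇒ p = 1/8

p=1/8, q=3/4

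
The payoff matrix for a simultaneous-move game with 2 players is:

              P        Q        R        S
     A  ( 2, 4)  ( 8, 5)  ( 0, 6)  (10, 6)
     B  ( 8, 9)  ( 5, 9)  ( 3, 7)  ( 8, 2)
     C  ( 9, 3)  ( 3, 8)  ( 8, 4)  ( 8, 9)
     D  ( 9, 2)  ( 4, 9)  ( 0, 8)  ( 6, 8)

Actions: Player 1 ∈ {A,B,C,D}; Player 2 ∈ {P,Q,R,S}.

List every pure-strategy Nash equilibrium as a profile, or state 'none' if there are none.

NE set: (A,S)

(A,P): not NE [P1→D gives 9>2; P2→S gives 6>4]
(A,Q): not NE [P2→S gives 6>5]
(A,R): not NE [P1→C gives 8>0]
(A,S): NE
(B,P): not NE [P1→D gives 9>8]
(B,Q): not NE [P1→A gives 8>5]
(B,R): not NE [P1→C gives 8>3; P2→Q gives 9>7]
(B,S): not NE [P1→A gives 10>8; P2→Q gives 9>2]
(C,P): not NE [P2→S gives 9>3]
(C,Q): not NE [P1→A gives 8>3; P2→S gives 9>8]
(C,R): not NE [P2→S gives 9>4]
(C,S): not NE [P1→A gives 10>8]
(D,P): not NE [P2→Q gives 9>2]
(D,Q): not NE [P1→A gives 8>4]
(D,R): not NE [P1→C gives 8>0; P2→Q gives 9>8]
(D,S): not NE [P1→A gives 10>6; P2→Q gives 9>8]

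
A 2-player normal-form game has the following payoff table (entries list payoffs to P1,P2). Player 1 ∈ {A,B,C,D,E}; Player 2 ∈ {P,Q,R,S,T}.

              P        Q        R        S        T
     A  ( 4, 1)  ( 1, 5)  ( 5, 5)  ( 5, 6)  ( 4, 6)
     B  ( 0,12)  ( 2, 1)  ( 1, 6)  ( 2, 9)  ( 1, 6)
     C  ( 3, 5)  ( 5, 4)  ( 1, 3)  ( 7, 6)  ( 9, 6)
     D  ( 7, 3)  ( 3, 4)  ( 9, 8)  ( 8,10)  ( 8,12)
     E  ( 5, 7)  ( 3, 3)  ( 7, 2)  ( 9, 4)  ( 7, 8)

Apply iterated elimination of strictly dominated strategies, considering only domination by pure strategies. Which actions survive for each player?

P1 drop A (D beats it: P:7>4 Q:3>1 R:9>5 S:8>5 T:8>4)
P1 drop B (D beats it: P:7>0 Q:3>2 R:9>1 S:8>2 T:8>1)
P2 drop P (T beats it: C:6>5 D:12>3 E:8>7)
P2 drop Q (S beats it: C:6>4 D:10>4 E:4>3)
P2 drop R (S beats it: C:6>3 D:10>8 E:4>2)
P1→{C,D,E} P2→{S,T}

Survivors P1:{C,D,E} P2:{S,T}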